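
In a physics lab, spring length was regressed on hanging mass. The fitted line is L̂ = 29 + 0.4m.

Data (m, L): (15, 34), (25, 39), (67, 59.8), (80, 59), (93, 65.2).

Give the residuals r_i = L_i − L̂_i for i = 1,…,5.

-1, 0, 4, -2, -1

m=15: L̂ = 29 + 0.4·15 = 35; r = 34 − 35 = -1
m=25: L̂ = 29 + 0.4·25 = 39; r = 39 − 39 = 0
m=67: L̂ = 29 + 0.4·67 = 55.8; r = 59.8 − 55.8 = 4
m=80: L̂ = 29 + 0.4·80 = 61; r = 59 − 61 = -2
m=93: L̂ = 29 + 0.4·93 = 66.2; r = 65.2 − 66.2 = -1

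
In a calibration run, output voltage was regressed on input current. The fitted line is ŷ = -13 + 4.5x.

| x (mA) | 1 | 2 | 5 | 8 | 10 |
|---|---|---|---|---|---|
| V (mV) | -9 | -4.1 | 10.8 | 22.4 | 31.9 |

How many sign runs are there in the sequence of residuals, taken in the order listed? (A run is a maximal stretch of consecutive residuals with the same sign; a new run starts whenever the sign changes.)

3 runs

x=1: ŷ = -13 + 4.5·1 = -8.5; r = -9 − (-8.5) = -0.5
x=2: ŷ = -13 + 4.5·2 = -4; r = -4.1 − (-4) = -0.1
x=5: ŷ = -13 + 4.5·5 = 9.5; r = 10.8 − 9.5 = 1.3
x=8: ŷ = -13 + 4.5·8 = 23; r = 22.4 − 23 = -0.6
x=10: ŷ = -13 + 4.5·10 = 32; r = 31.9 − 32 = -0.1
Signs: − − + − −
Runs: −×2, +×1, −×2 → 3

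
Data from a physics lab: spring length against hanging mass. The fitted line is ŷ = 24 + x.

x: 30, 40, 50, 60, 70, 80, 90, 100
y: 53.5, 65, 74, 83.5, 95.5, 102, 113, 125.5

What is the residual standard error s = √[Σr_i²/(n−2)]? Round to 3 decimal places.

s = 1.354

x=30: ŷ = 24 + 30 = 54; r = 53.5 − 54 = -0.5
x=40: ŷ = 24 + 40 = 64; r = 65 − 64 = 1
x=50: ŷ = 24 + 50 = 74; r = 74 − 74 = 0
x=60: ŷ = 24 + 60 = 84; r = 83.5 − 84 = -0.5
x=70: ŷ = 24 + 70 = 94; r = 95.5 − 94 = 1.5
x=80: ŷ = 24 + 80 = 104; r = 102 − 104 = -2
x=90: ŷ = 24 + 90 = 114; r = 113 − 114 = -1
x=100: ŷ = 24 + 100 = 124; r = 125.5 − 124 = 1.5
SSE = 0.25 + 1 + 0 + 0.25 + 2.25 + 4 + 1 + 2.25 = 11
s = √(11/6) = √1.83333 ≈ 1.354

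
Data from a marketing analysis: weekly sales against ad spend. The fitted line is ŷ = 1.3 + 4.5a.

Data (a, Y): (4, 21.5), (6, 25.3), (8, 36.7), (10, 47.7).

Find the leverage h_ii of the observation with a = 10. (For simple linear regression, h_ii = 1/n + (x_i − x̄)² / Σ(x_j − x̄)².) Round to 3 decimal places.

ā = (4 + 6 + 8 + 10)/4 = 7
Σ(a − ā)² = 9 + 1 + 1 + 9 = 20
h = 1/4 + (3)²/20 = 0.25 + 0.45 = 0.700

h = 0.700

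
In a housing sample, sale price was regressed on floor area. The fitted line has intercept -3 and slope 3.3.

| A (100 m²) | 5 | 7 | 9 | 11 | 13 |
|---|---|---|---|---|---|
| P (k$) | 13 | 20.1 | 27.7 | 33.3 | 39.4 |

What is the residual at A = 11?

r = 0

ŷ = -3 + 3.3·11 = 33.3
r = 33.3 − 33.3 = 0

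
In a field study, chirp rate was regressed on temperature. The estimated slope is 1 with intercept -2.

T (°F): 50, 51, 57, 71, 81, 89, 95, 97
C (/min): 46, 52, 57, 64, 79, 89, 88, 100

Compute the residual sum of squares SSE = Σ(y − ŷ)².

T=50: ŷ = -2 + 50 = 48; r = 46 − 48 = -2
T=51: ŷ = -2 + 51 = 49; r = 52 − 49 = 3
T=57: ŷ = -2 + 57 = 55; r = 57 − 55 = 2
T=71: ŷ = -2 + 71 = 69; r = 64 − 69 = -5
T=81: ŷ = -2 + 81 = 79; r = 79 − 79 = 0
T=89: ŷ = -2 + 89 = 87; r = 89 − 87 = 2
T=95: ŷ = -2 + 95 = 93; r = 88 − 93 = -5
T=97: ŷ = -2 + 97 = 95; r = 100 − 95 = 5
SSE = 4 + 9 + 4 + 25 + 0 + 4 + 25 + 25 = 96

SSE = 96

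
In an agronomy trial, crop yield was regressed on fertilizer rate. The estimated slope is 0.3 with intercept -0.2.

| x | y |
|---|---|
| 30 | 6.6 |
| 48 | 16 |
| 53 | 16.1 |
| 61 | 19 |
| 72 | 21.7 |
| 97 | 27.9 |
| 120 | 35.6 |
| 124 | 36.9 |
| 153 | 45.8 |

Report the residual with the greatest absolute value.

x=30: ŷ = -0.2 + 0.3·30 = 8.8; e = 6.6 − 8.8 = -2.2
x=48: ŷ = -0.2 + 0.3·48 = 14.2; e = 16 − 14.2 = 1.8
x=53: ŷ = -0.2 + 0.3·53 = 15.7; e = 16.1 − 15.7 = 0.4
x=61: ŷ = -0.2 + 0.3·61 = 18.1; e = 19 − 18.1 = 0.9
x=72: ŷ = -0.2 + 0.3·72 = 21.4; e = 21.7 − 21.4 = 0.3
x=97: ŷ = -0.2 + 0.3·97 = 28.9; e = 27.9 − 28.9 = -1
x=120: ŷ = -0.2 + 0.3·120 = 35.8; e = 35.6 − 35.8 = -0.2
x=124: ŷ = -0.2 + 0.3·124 = 37; e = 36.9 − 37 = -0.1
x=153: ŷ = -0.2 + 0.3·153 = 45.7; e = 45.8 − 45.7 = 0.1
Largest |e| is 2.2 at x = 30, residual -2.2.

e = -2.2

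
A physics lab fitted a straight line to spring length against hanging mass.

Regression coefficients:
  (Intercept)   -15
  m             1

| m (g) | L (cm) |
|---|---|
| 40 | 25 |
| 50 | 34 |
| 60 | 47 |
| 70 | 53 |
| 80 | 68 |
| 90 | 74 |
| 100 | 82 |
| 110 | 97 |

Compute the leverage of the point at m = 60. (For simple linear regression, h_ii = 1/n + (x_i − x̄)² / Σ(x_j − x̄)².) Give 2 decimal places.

h = 0.18

m̄ = (40 + 50 + 60 + 70 + 80 + 90 + 100 + 110)/8 = 75
Σ(m − m̄)² = 1225 + 625 + 225 + 25 + 25 + 225 + 625 + 1225 = 4200
h = 1/8 + (-15)²/4200 = 0.125 + 0.0535714 = 0.18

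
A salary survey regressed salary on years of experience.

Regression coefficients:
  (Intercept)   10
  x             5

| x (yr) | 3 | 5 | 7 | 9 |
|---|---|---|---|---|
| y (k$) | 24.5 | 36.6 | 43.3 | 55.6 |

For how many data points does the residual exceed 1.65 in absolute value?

x=3: ŷ = 10 + 5·3 = 25; r = 24.5 − 25 = -0.5
x=5: ŷ = 10 + 5·5 = 35; r = 36.6 − 35 = 1.6
x=7: ŷ = 10 + 5·7 = 45; r = 43.3 − 45 = -1.7
x=9: ŷ = 10 + 5·9 = 55; r = 55.6 − 55 = 0.6
|r| > 1.65: x=7 (|r|=1.7) → 1

1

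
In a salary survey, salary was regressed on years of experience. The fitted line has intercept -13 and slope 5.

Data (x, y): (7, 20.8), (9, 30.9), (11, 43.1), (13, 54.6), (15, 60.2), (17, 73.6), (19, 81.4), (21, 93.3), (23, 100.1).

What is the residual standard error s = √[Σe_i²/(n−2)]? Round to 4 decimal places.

s = 1.7760

x=7: ŷ = -13 + 5·7 = 22; e = 20.8 − 22 = -1.2
x=9: ŷ = -13 + 5·9 = 32; e = 30.9 − 32 = -1.1
x=11: ŷ = -13 + 5·11 = 42; e = 43.1 − 42 = 1.1
x=13: ŷ = -13 + 5·13 = 52; e = 54.6 − 52 = 2.6
x=15: ŷ = -13 + 5·15 = 62; e = 60.2 − 62 = -1.8
x=17: ŷ = -13 + 5·17 = 72; e = 73.6 − 72 = 1.6
x=19: ŷ = -13 + 5·19 = 82; e = 81.4 − 82 = -0.6
x=21: ŷ = -13 + 5·21 = 92; e = 93.3 − 92 = 1.3
x=23: ŷ = -13 + 5·23 = 102; e = 100.1 − 102 = -1.9
SSE = 1.44 + 1.21 + 1.21 + 6.76 + 3.24 + 2.56 + 0.36 + 1.69 + 3.61 = 22.08
s = √(22.08/7) = √3.15429 ≈ 1.7760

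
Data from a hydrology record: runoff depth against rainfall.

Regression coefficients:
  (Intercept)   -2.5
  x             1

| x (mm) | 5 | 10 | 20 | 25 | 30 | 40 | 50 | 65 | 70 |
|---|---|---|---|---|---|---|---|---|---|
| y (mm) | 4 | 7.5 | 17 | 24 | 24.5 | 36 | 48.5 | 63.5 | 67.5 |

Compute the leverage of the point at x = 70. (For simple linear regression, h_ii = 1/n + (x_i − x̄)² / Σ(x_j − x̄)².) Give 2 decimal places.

x̄ = (5 + 10 + 20 + 25 + 30 + 40 + 50 + 65 + 70)/9 = 35
Σ(x − x̄)² = 900 + 625 + 225 + 100 + 25 + 25 + 225 + 900 + 1225 = 4250
h = 1/9 + (35)²/4250 = 0.111111 + 0.288235 = 0.40

h = 0.40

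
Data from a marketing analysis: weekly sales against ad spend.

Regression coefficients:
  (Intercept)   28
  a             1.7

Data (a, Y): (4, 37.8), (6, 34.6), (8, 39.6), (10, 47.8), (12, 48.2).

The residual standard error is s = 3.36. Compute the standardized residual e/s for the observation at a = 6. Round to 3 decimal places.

-1.071

ŷ = 28 + 1.7·6 = 38.2
e = 34.6 − 38.2 = -3.6
e/s = -3.6 / 3.36 = -1.071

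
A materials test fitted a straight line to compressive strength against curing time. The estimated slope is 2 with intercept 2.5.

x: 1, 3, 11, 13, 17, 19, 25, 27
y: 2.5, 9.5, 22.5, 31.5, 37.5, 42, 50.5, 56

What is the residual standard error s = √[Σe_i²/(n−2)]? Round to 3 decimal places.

s = 2.062

x=1: ŷ = 2.5 + 2·1 = 4.5; e = 2.5 − 4.5 = -2
x=3: ŷ = 2.5 + 2·3 = 8.5; e = 9.5 − 8.5 = 1
x=11: ŷ = 2.5 + 2·11 = 24.5; e = 22.5 − 24.5 = -2
x=13: ŷ = 2.5 + 2·13 = 28.5; e = 31.5 − 28.5 = 3
x=17: ŷ = 2.5 + 2·17 = 36.5; e = 37.5 − 36.5 = 1
x=19: ŷ = 2.5 + 2·19 = 40.5; e = 42 − 40.5 = 1.5
x=25: ŷ = 2.5 + 2·25 = 52.5; e = 50.5 − 52.5 = -2
x=27: ŷ = 2.5 + 2·27 = 56.5; e = 56 − 56.5 = -0.5
SSE = 4 + 1 + 4 + 9 + 1 + 2.25 + 4 + 0.25 = 25.5
s = √(25.5/6) = √4.25 ≈ 2.062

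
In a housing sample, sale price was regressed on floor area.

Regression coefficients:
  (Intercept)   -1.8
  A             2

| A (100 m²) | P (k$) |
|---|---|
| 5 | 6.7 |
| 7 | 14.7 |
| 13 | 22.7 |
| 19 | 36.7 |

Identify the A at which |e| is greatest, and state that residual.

A=5: ŷ = -1.8 + 2·5 = 8.2; e = 6.7 − 8.2 = -1.5
A=7: ŷ = -1.8 + 2·7 = 12.2; e = 14.7 − 12.2 = 2.5
A=13: ŷ = -1.8 + 2·13 = 24.2; e = 22.7 − 24.2 = -1.5
A=19: ŷ = -1.8 + 2·19 = 36.2; e = 36.7 − 36.2 = 0.5
Largest |e| is 2.5 at A = 7, residual 2.5.

A = 7, e = 2.5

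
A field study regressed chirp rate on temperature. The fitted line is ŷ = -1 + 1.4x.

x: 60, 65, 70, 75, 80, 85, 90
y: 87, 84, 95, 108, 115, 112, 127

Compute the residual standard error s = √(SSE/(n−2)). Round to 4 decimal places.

x=60: ŷ = -1 + 1.4·60 = 83; r = 87 − 83 = 4
x=65: ŷ = -1 + 1.4·65 = 90; r = 84 − 90 = -6
x=70: ŷ = -1 + 1.4·70 = 97; r = 95 − 97 = -2
x=75: ŷ = -1 + 1.4·75 = 104; r = 108 − 104 = 4
x=80: ŷ = -1 + 1.4·80 = 111; r = 115 − 111 = 4
x=85: ŷ = -1 + 1.4·85 = 118; r = 112 − 118 = -6
x=90: ŷ = -1 + 1.4·90 = 125; r = 127 − 125 = 2
SSE = 16 + 36 + 4 + 16 + 16 + 36 + 4 = 128
s = √(128/5) = √25.6 ≈ 5.0596

s = 5.0596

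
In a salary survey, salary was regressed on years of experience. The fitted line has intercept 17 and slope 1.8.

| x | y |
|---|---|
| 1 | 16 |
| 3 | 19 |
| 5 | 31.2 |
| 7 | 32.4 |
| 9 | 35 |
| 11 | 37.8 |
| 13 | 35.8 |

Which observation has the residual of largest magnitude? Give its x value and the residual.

x=1: ŷ = 17 + 1.8·1 = 18.8; e = 16 − 18.8 = -2.8
x=3: ŷ = 17 + 1.8·3 = 22.4; e = 19 − 22.4 = -3.4
x=5: ŷ = 17 + 1.8·5 = 26; e = 31.2 − 26 = 5.2
x=7: ŷ = 17 + 1.8·7 = 29.6; e = 32.4 − 29.6 = 2.8
x=9: ŷ = 17 + 1.8·9 = 33.2; e = 35 − 33.2 = 1.8
x=11: ŷ = 17 + 1.8·11 = 36.8; e = 37.8 − 36.8 = 1
x=13: ŷ = 17 + 1.8·13 = 40.4; e = 35.8 − 40.4 = -4.6
Largest |e| is 5.2 at x = 5, residual 5.2.

x = 5, e = 5.2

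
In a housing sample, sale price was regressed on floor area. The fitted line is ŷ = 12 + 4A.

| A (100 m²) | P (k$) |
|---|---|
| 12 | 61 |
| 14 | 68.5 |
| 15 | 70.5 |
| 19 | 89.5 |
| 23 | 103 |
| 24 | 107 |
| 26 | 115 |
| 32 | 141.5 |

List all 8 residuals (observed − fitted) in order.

A=12: ŷ = 12 + 4·12 = 60; r = 61 − 60 = 1
A=14: ŷ = 12 + 4·14 = 68; r = 68.5 − 68 = 0.5
A=15: ŷ = 12 + 4·15 = 72; r = 70.5 − 72 = -1.5
A=19: ŷ = 12 + 4·19 = 88; r = 89.5 − 88 = 1.5
A=23: ŷ = 12 + 4·23 = 104; r = 103 − 104 = -1
A=24: ŷ = 12 + 4·24 = 108; r = 107 − 108 = -1
A=26: ŷ = 12 + 4·26 = 116; r = 115 − 116 = -1
A=32: ŷ = 12 + 4·32 = 140; r = 141.5 − 140 = 1.5

1, 0.5, -1.5, 1.5, -1, -1, -1, 1.5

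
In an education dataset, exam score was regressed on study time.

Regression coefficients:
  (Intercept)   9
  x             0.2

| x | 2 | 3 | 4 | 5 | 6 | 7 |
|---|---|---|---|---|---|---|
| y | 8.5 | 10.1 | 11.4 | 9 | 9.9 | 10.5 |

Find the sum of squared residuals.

SSE = 4.72

x=2: ŷ = 9 + 0.2·2 = 9.4; e = 8.5 − 9.4 = -0.9
x=3: ŷ = 9 + 0.2·3 = 9.6; e = 10.1 − 9.6 = 0.5
x=4: ŷ = 9 + 0.2·4 = 9.8; e = 11.4 − 9.8 = 1.6
x=5: ŷ = 9 + 0.2·5 = 10; e = 9 − 10 = -1
x=6: ŷ = 9 + 0.2·6 = 10.2; e = 9.9 − 10.2 = -0.3
x=7: ŷ = 9 + 0.2·7 = 10.4; e = 10.5 − 10.4 = 0.1
SSE = 0.81 + 0.25 + 2.56 + 1 + 0.09 + 0.01 = 4.72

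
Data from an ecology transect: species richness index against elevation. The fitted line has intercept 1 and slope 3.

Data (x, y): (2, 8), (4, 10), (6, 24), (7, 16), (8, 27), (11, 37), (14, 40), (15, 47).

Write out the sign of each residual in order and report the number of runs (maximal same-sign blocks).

7 runs

x=2: ŷ = 1 + 3·2 = 7; e = 8 − 7 = 1
x=4: ŷ = 1 + 3·4 = 13; e = 10 − 13 = -3
x=6: ŷ = 1 + 3·6 = 19; e = 24 − 19 = 5
x=7: ŷ = 1 + 3·7 = 22; e = 16 − 22 = -6
x=8: ŷ = 1 + 3·8 = 25; e = 27 − 25 = 2
x=11: ŷ = 1 + 3·11 = 34; e = 37 − 34 = 3
x=14: ŷ = 1 + 3·14 = 43; e = 40 − 43 = -3
x=15: ŷ = 1 + 3·15 = 46; e = 47 − 46 = 1
Signs: + − + − + + − +
Runs: +×1, −×1, +×1, −×1, +×2, −×1, +×1 → 7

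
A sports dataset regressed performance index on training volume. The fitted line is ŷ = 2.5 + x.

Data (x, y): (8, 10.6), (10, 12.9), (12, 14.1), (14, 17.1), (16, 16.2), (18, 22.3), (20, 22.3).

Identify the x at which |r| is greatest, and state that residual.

x=8: ŷ = 2.5 + 8 = 10.5; r = 10.6 − 10.5 = 0.1
x=10: ŷ = 2.5 + 10 = 12.5; r = 12.9 − 12.5 = 0.4
x=12: ŷ = 2.5 + 12 = 14.5; r = 14.1 − 14.5 = -0.4
x=14: ŷ = 2.5 + 14 = 16.5; r = 17.1 − 16.5 = 0.6
x=16: ŷ = 2.5 + 16 = 18.5; r = 16.2 − 18.5 = -2.3
x=18: ŷ = 2.5 + 18 = 20.5; r = 22.3 − 20.5 = 1.8
x=20: ŷ = 2.5 + 20 = 22.5; r = 22.3 − 22.5 = -0.2
Largest |r| is 2.3 at x = 16, residual -2.3.

x = 16, r = -2.3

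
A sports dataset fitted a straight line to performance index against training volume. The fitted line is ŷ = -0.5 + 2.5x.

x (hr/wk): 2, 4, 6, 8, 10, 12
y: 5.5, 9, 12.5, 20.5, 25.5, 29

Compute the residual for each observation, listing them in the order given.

1, -0.5, -2, 1, 1, -0.5

x=2: ŷ = -0.5 + 2.5·2 = 4.5; r = 5.5 − 4.5 = 1
x=4: ŷ = -0.5 + 2.5·4 = 9.5; r = 9 − 9.5 = -0.5
x=6: ŷ = -0.5 + 2.5·6 = 14.5; r = 12.5 − 14.5 = -2
x=8: ŷ = -0.5 + 2.5·8 = 19.5; r = 20.5 − 19.5 = 1
x=10: ŷ = -0.5 + 2.5·10 = 24.5; r = 25.5 − 24.5 = 1
x=12: ŷ = -0.5 + 2.5·12 = 29.5; r = 29 − 29.5 = -0.5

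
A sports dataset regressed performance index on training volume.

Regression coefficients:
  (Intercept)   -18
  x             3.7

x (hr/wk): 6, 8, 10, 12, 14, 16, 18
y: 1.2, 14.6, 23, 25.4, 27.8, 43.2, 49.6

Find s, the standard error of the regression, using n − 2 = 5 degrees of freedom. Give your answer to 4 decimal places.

s = 3.8987

x=6: ŷ = -18 + 3.7·6 = 4.2; r = 1.2 − 4.2 = -3
x=8: ŷ = -18 + 3.7·8 = 11.6; r = 14.6 − 11.6 = 3
x=10: ŷ = -18 + 3.7·10 = 19; r = 23 − 19 = 4
x=12: ŷ = -18 + 3.7·12 = 26.4; r = 25.4 − 26.4 = -1
x=14: ŷ = -18 + 3.7·14 = 33.8; r = 27.8 − 33.8 = -6
x=16: ŷ = -18 + 3.7·16 = 41.2; r = 43.2 − 41.2 = 2
x=18: ŷ = -18 + 3.7·18 = 48.6; r = 49.6 − 48.6 = 1
SSE = 9 + 9 + 16 + 1 + 36 + 4 + 1 = 76
s = √(76/5) = √15.2 ≈ 3.8987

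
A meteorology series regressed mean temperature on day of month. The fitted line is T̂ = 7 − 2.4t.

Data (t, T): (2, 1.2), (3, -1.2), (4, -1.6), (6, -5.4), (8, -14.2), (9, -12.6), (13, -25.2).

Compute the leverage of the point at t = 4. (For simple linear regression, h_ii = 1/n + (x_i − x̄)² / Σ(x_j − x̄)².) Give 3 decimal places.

t̄ = (2 + 3 + 4 + 6 + 8 + 9 + 13)/7 = 6.42857
Σ(t − t̄)² = 19.6122 + 11.7551 + 5.89796 + 0.183673 + 2.46939 + 6.61224 + 43.1837 = 89.7143
h = 1/7 + (-2.42857)²/89.7143 = 0.142857 + 0.0657416 = 0.209

h = 0.209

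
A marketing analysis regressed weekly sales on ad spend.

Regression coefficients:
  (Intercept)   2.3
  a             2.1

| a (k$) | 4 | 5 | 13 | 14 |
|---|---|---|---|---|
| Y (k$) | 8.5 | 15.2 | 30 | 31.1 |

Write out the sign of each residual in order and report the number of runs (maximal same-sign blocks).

a=4: Ŷ = 2.3 + 2.1·4 = 10.7; e = 8.5 − 10.7 = -2.2
a=5: Ŷ = 2.3 + 2.1·5 = 12.8; e = 15.2 − 12.8 = 2.4
a=13: Ŷ = 2.3 + 2.1·13 = 29.6; e = 30 − 29.6 = 0.4
a=14: Ŷ = 2.3 + 2.1·14 = 31.7; e = 31.1 − 31.7 = -0.6
Signs: − + + −
Runs: −×1, +×2, −×1 → 3

3 runs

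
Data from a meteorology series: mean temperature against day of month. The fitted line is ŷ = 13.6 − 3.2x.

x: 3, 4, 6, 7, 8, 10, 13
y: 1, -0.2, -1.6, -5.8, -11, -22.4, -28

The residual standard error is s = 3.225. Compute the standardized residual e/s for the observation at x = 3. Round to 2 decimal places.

ŷ = 13.6 − 3.2·3 = 4
e = 1 − 4 = -3
e/s = -3 / 3.225 = -0.93

-0.93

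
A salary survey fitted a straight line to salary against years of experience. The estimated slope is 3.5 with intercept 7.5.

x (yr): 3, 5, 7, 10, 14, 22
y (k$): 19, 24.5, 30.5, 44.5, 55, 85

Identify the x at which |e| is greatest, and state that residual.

x=3: ŷ = 7.5 + 3.5·3 = 18; e = 19 − 18 = 1
x=5: ŷ = 7.5 + 3.5·5 = 25; e = 24.5 − 25 = -0.5
x=7: ŷ = 7.5 + 3.5·7 = 32; e = 30.5 − 32 = -1.5
x=10: ŷ = 7.5 + 3.5·10 = 42.5; e = 44.5 − 42.5 = 2
x=14: ŷ = 7.5 + 3.5·14 = 56.5; e = 55 − 56.5 = -1.5
x=22: ŷ = 7.5 + 3.5·22 = 84.5; e = 85 − 84.5 = 0.5
Largest |e| is 2 at x = 10, residual 2.

x = 10, e = 2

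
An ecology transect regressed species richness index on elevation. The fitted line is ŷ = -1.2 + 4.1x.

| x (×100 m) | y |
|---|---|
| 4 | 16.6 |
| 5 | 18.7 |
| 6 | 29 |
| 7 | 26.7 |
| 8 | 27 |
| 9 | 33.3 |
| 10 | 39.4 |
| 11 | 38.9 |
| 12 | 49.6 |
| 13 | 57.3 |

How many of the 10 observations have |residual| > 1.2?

7

x=4: ŷ = -1.2 + 4.1·4 = 15.2; r = 16.6 − 15.2 = 1.4
x=5: ŷ = -1.2 + 4.1·5 = 19.3; r = 18.7 − 19.3 = -0.6
x=6: ŷ = -1.2 + 4.1·6 = 23.4; r = 29 − 23.4 = 5.6
x=7: ŷ = -1.2 + 4.1·7 = 27.5; r = 26.7 − 27.5 = -0.8
x=8: ŷ = -1.2 + 4.1·8 = 31.6; r = 27 − 31.6 = -4.6
x=9: ŷ = -1.2 + 4.1·9 = 35.7; r = 33.3 − 35.7 = -2.4
x=10: ŷ = -1.2 + 4.1·10 = 39.8; r = 39.4 − 39.8 = -0.4
x=11: ŷ = -1.2 + 4.1·11 = 43.9; r = 38.9 − 43.9 = -5
x=12: ŷ = -1.2 + 4.1·12 = 48; r = 49.6 − 48 = 1.6
x=13: ŷ = -1.2 + 4.1·13 = 52.1; r = 57.3 − 52.1 = 5.2
|r| > 1.2: x=4 (|r|=1.4), x=6 (|r|=5.6), x=8 (|r|=4.6), x=9 (|r|=2.4), x=11 (|r|=5), x=12 (|r|=1.6), x=13 (|r|=5.2) → 7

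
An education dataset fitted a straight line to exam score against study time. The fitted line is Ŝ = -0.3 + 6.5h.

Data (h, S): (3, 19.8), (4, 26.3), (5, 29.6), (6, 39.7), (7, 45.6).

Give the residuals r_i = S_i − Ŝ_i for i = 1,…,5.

h=3: Ŝ = -0.3 + 6.5·3 = 19.2; r = 19.8 − 19.2 = 0.6
h=4: Ŝ = -0.3 + 6.5·4 = 25.7; r = 26.3 − 25.7 = 0.6
h=5: Ŝ = -0.3 + 6.5·5 = 32.2; r = 29.6 − 32.2 = -2.6
h=6: Ŝ = -0.3 + 6.5·6 = 38.7; r = 39.7 − 38.7 = 1
h=7: Ŝ = -0.3 + 6.5·7 = 45.2; r = 45.6 − 45.2 = 0.4

0.6, 0.6, -2.6, 1, 0.4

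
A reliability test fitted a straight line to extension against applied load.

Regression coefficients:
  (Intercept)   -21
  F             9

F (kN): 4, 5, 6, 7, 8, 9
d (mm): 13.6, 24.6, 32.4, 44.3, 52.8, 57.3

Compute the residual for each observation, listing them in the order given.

-1.4, 0.6, -0.6, 2.3, 1.8, -2.7

F=4: d̂ = -21 + 9·4 = 15; r = 13.6 − 15 = -1.4
F=5: d̂ = -21 + 9·5 = 24; r = 24.6 − 24 = 0.6
F=6: d̂ = -21 + 9·6 = 33; r = 32.4 − 33 = -0.6
F=7: d̂ = -21 + 9·7 = 42; r = 44.3 − 42 = 2.3
F=8: d̂ = -21 + 9·8 = 51; r = 52.8 − 51 = 1.8
F=9: d̂ = -21 + 9·9 = 60; r = 57.3 − 60 = -2.7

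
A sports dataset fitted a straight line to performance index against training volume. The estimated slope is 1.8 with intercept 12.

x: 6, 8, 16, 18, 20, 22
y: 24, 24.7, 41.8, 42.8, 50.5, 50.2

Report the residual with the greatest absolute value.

r = 2.5

x=6: ŷ = 12 + 1.8·6 = 22.8; r = 24 − 22.8 = 1.2
x=8: ŷ = 12 + 1.8·8 = 26.4; r = 24.7 − 26.4 = -1.7
x=16: ŷ = 12 + 1.8·16 = 40.8; r = 41.8 − 40.8 = 1
x=18: ŷ = 12 + 1.8·18 = 44.4; r = 42.8 − 44.4 = -1.6
x=20: ŷ = 12 + 1.8·20 = 48; r = 50.5 − 48 = 2.5
x=22: ŷ = 12 + 1.8·22 = 51.6; r = 50.2 − 51.6 = -1.4
Largest |r| is 2.5 at x = 20, residual 2.5.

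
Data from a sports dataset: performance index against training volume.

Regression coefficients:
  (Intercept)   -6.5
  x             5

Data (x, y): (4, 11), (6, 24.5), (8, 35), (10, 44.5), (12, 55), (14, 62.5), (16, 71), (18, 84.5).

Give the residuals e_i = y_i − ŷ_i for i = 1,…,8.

-2.5, 1, 1.5, 1, 1.5, -1, -2.5, 1

x=4: ŷ = -6.5 + 5·4 = 13.5; e = 11 − 13.5 = -2.5
x=6: ŷ = -6.5 + 5·6 = 23.5; e = 24.5 − 23.5 = 1
x=8: ŷ = -6.5 + 5·8 = 33.5; e = 35 − 33.5 = 1.5
x=10: ŷ = -6.5 + 5·10 = 43.5; e = 44.5 − 43.5 = 1
x=12: ŷ = -6.5 + 5·12 = 53.5; e = 55 − 53.5 = 1.5
x=14: ŷ = -6.5 + 5·14 = 63.5; e = 62.5 − 63.5 = -1
x=16: ŷ = -6.5 + 5·16 = 73.5; e = 71 − 73.5 = -2.5
x=18: ŷ = -6.5 + 5·18 = 83.5; e = 84.5 − 83.5 = 1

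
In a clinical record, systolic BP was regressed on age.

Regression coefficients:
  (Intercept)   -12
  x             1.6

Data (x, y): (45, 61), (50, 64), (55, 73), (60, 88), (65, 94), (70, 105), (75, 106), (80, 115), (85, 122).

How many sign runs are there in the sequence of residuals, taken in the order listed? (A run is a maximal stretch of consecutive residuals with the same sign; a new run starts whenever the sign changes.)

x=45: ŷ = -12 + 1.6·45 = 60; e = 61 − 60 = 1
x=50: ŷ = -12 + 1.6·50 = 68; e = 64 − 68 = -4
x=55: ŷ = -12 + 1.6·55 = 76; e = 73 − 76 = -3
x=60: ŷ = -12 + 1.6·60 = 84; e = 88 − 84 = 4
x=65: ŷ = -12 + 1.6·65 = 92; e = 94 − 92 = 2
x=70: ŷ = -12 + 1.6·70 = 100; e = 105 − 100 = 5
x=75: ŷ = -12 + 1.6·75 = 108; e = 106 − 108 = -2
x=80: ŷ = -12 + 1.6·80 = 116; e = 115 − 116 = -1
x=85: ŷ = -12 + 1.6·85 = 124; e = 122 − 124 = -2
Signs: + − − + + + − − −
Runs: +×1, −×2, +×3, −×3 → 4

4 runs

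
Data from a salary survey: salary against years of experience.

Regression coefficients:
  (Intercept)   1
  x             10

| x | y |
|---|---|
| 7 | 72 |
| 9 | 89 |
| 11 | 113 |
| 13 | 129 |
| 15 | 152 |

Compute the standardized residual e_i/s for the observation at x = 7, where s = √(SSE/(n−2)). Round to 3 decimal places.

0.463

x=7: ŷ = 1 + 10·7 = 71; e = 72 − 71 = 1
x=9: ŷ = 1 + 10·9 = 91; e = 89 − 91 = -2
x=11: ŷ = 1 + 10·11 = 111; e = 113 − 111 = 2
x=13: ŷ = 1 + 10·13 = 131; e = 129 − 131 = -2
x=15: ŷ = 1 + 10·15 = 151; e = 152 − 151 = 1
SSE = 1 + 4 + 4 + 4 + 1 = 14
s = √(14/3) = 2.16025
e/s = 1 / 2.16025 = 0.463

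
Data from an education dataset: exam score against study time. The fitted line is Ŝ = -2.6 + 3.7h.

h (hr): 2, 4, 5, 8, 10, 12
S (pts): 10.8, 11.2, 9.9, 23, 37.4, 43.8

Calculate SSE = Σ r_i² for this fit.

h=2: Ŝ = -2.6 + 3.7·2 = 4.8; r = 10.8 − 4.8 = 6
h=4: Ŝ = -2.6 + 3.7·4 = 12.2; r = 11.2 − 12.2 = -1
h=5: Ŝ = -2.6 + 3.7·5 = 15.9; r = 9.9 − 15.9 = -6
h=8: Ŝ = -2.6 + 3.7·8 = 27; r = 23 − 27 = -4
h=10: Ŝ = -2.6 + 3.7·10 = 34.4; r = 37.4 − 34.4 = 3
h=12: Ŝ = -2.6 + 3.7·12 = 41.8; r = 43.8 − 41.8 = 2
SSE = 36 + 1 + 36 + 16 + 9 + 4 = 102

SSE = 102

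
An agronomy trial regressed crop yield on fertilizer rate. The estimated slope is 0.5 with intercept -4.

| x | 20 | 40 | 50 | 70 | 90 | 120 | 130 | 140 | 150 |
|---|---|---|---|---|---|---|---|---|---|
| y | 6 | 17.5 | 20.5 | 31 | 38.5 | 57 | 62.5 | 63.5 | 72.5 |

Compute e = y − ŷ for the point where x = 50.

e = -0.5

ŷ = -4 + 0.5·50 = 21
e = 20.5 − 21 = -0.5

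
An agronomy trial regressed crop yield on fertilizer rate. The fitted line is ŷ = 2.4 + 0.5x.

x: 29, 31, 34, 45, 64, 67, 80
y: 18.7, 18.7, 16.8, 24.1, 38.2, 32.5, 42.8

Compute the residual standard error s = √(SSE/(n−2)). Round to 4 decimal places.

s = 2.7364

x=29: ŷ = 2.4 + 0.5·29 = 16.9; r = 18.7 − 16.9 = 1.8
x=31: ŷ = 2.4 + 0.5·31 = 17.9; r = 18.7 − 17.9 = 0.8
x=34: ŷ = 2.4 + 0.5·34 = 19.4; r = 16.8 − 19.4 = -2.6
x=45: ŷ = 2.4 + 0.5·45 = 24.9; r = 24.1 − 24.9 = -0.8
x=64: ŷ = 2.4 + 0.5·64 = 34.4; r = 38.2 − 34.4 = 3.8
x=67: ŷ = 2.4 + 0.5·67 = 35.9; r = 32.5 − 35.9 = -3.4
x=80: ŷ = 2.4 + 0.5·80 = 42.4; r = 42.8 − 42.4 = 0.4
SSE = 3.24 + 0.64 + 6.76 + 0.64 + 14.44 + 11.56 + 0.16 = 37.44
s = √(37.44/5) = √7.488 ≈ 2.7364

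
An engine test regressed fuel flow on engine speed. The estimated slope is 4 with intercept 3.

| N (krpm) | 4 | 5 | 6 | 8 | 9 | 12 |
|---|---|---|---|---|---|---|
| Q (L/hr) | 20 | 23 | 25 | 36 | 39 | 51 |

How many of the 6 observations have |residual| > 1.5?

1

N=4: ŷ = 3 + 4·4 = 19; e = 20 − 19 = 1
N=5: ŷ = 3 + 4·5 = 23; e = 23 − 23 = 0
N=6: ŷ = 3 + 4·6 = 27; e = 25 − 27 = -2
N=8: ŷ = 3 + 4·8 = 35; e = 36 − 35 = 1
N=9: ŷ = 3 + 4·9 = 39; e = 39 − 39 = 0
N=12: ŷ = 3 + 4·12 = 51; e = 51 − 51 = 0
|e| > 1.5: N=6 (|e|=2) → 1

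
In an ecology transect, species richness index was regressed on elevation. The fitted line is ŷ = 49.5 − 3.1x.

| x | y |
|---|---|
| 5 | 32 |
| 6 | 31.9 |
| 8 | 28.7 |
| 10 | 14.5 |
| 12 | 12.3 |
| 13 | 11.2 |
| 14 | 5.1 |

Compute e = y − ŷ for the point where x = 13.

ŷ = 49.5 − 3.1·13 = 9.2
e = 11.2 − 9.2 = 2

e = 2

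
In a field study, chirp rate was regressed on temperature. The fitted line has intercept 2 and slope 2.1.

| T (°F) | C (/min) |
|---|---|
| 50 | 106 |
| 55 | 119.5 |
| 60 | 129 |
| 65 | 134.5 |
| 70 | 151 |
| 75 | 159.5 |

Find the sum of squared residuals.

SSE = 26

T=50: Ĉ = 2 + 2.1·50 = 107; r = 106 − 107 = -1
T=55: Ĉ = 2 + 2.1·55 = 117.5; r = 119.5 − 117.5 = 2
T=60: Ĉ = 2 + 2.1·60 = 128; r = 129 − 128 = 1
T=65: Ĉ = 2 + 2.1·65 = 138.5; r = 134.5 − 138.5 = -4
T=70: Ĉ = 2 + 2.1·70 = 149; r = 151 − 149 = 2
T=75: Ĉ = 2 + 2.1·75 = 159.5; r = 159.5 − 159.5 = 0
SSE = 1 + 4 + 1 + 16 + 4 + 0 = 26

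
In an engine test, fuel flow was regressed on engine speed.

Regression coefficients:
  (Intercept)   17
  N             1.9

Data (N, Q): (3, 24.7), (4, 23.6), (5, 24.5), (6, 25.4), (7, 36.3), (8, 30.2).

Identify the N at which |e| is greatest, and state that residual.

N = 7, e = 6

N=3: ŷ = 17 + 1.9·3 = 22.7; e = 24.7 − 22.7 = 2
N=4: ŷ = 17 + 1.9·4 = 24.6; e = 23.6 − 24.6 = -1
N=5: ŷ = 17 + 1.9·5 = 26.5; e = 24.5 − 26.5 = -2
N=6: ŷ = 17 + 1.9·6 = 28.4; e = 25.4 − 28.4 = -3
N=7: ŷ = 17 + 1.9·7 = 30.3; e = 36.3 − 30.3 = 6
N=8: ŷ = 17 + 1.9·8 = 32.2; e = 30.2 − 32.2 = -2
Largest |e| is 6 at N = 7, residual 6.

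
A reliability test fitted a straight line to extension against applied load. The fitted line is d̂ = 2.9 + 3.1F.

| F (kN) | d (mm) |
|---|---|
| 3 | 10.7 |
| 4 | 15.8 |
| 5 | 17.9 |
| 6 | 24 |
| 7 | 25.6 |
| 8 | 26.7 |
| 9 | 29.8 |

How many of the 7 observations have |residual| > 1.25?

F=3: d̂ = 2.9 + 3.1·3 = 12.2; r = 10.7 − 12.2 = -1.5
F=4: d̂ = 2.9 + 3.1·4 = 15.3; r = 15.8 − 15.3 = 0.5
F=5: d̂ = 2.9 + 3.1·5 = 18.4; r = 17.9 − 18.4 = -0.5
F=6: d̂ = 2.9 + 3.1·6 = 21.5; r = 24 − 21.5 = 2.5
F=7: d̂ = 2.9 + 3.1·7 = 24.6; r = 25.6 − 24.6 = 1
F=8: d̂ = 2.9 + 3.1·8 = 27.7; r = 26.7 − 27.7 = -1
F=9: d̂ = 2.9 + 3.1·9 = 30.8; r = 29.8 − 30.8 = -1
|r| > 1.25: F=3 (|r|=1.5), F=6 (|r|=2.5) → 2

2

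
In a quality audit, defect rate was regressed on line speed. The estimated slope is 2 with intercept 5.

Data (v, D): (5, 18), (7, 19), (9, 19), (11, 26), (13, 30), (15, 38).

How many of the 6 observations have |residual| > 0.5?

5

v=5: ŷ = 5 + 2·5 = 15; r = 18 − 15 = 3
v=7: ŷ = 5 + 2·7 = 19; r = 19 − 19 = 0
v=9: ŷ = 5 + 2·9 = 23; r = 19 − 23 = -4
v=11: ŷ = 5 + 2·11 = 27; r = 26 − 27 = -1
v=13: ŷ = 5 + 2·13 = 31; r = 30 − 31 = -1
v=15: ŷ = 5 + 2·15 = 35; r = 38 − 35 = 3
|r| > 0.5: v=5 (|r|=3), v=9 (|r|=4), v=11 (|r|=1), v=13 (|r|=1), v=15 (|r|=3) → 5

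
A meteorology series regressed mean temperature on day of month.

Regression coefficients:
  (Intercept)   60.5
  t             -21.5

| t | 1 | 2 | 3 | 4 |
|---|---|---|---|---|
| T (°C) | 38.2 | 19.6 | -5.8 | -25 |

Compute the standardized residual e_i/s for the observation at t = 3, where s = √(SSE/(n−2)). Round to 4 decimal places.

-0.8711

t=1: T̂ = 60.5 − 21.5·1 = 39; e = 38.2 − 39 = -0.8
t=2: T̂ = 60.5 − 21.5·2 = 17.5; e = 19.6 − 17.5 = 2.1
t=3: T̂ = 60.5 − 21.5·3 = -4; e = -5.8 − (-4) = -1.8
t=4: T̂ = 60.5 − 21.5·4 = -25.5; e = -25 − (-25.5) = 0.5
SSE = 0.64 + 4.41 + 3.24 + 0.25 = 8.54
s = √(8.54/2) = 2.0664
e/s = -1.8 / 2.0664 = -0.8711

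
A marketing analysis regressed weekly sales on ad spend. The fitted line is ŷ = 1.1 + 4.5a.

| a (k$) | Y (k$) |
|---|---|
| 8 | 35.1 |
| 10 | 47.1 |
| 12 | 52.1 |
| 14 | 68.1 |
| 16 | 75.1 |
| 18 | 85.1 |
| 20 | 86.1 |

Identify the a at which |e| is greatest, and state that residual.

a=8: ŷ = 1.1 + 4.5·8 = 37.1; e = 35.1 − 37.1 = -2
a=10: ŷ = 1.1 + 4.5·10 = 46.1; e = 47.1 − 46.1 = 1
a=12: ŷ = 1.1 + 4.5·12 = 55.1; e = 52.1 − 55.1 = -3
a=14: ŷ = 1.1 + 4.5·14 = 64.1; e = 68.1 − 64.1 = 4
a=16: ŷ = 1.1 + 4.5·16 = 73.1; e = 75.1 − 73.1 = 2
a=18: ŷ = 1.1 + 4.5·18 = 82.1; e = 85.1 − 82.1 = 3
a=20: ŷ = 1.1 + 4.5·20 = 91.1; e = 86.1 − 91.1 = -5
Largest |e| is 5 at a = 20, residual -5.

a = 20, e = -5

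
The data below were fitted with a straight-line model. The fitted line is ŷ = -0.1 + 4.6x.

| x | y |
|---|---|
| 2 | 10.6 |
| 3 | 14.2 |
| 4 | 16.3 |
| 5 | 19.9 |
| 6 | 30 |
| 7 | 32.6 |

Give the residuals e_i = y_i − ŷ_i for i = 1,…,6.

1.5, 0.5, -2, -3, 2.5, 0.5

x=2: ŷ = -0.1 + 4.6·2 = 9.1; e = 10.6 − 9.1 = 1.5
x=3: ŷ = -0.1 + 4.6·3 = 13.7; e = 14.2 − 13.7 = 0.5
x=4: ŷ = -0.1 + 4.6·4 = 18.3; e = 16.3 − 18.3 = -2
x=5: ŷ = -0.1 + 4.6·5 = 22.9; e = 19.9 − 22.9 = -3
x=6: ŷ = -0.1 + 4.6·6 = 27.5; e = 30 − 27.5 = 2.5
x=7: ŷ = -0.1 + 4.6·7 = 32.1; e = 32.6 − 32.1 = 0.5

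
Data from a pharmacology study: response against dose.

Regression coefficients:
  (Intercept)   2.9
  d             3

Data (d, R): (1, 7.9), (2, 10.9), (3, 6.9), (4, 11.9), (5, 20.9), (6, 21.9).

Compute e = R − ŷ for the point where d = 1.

e = 2

ŷ = 2.9 + 3·1 = 5.9
e = 7.9 − 5.9 = 2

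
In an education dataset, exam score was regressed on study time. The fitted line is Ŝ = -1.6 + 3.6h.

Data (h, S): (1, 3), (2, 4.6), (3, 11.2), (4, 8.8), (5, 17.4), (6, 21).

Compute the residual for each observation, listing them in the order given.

1, -1, 2, -4, 1, 1

h=1: Ŝ = -1.6 + 3.6·1 = 2; e = 3 − 2 = 1
h=2: Ŝ = -1.6 + 3.6·2 = 5.6; e = 4.6 − 5.6 = -1
h=3: Ŝ = -1.6 + 3.6·3 = 9.2; e = 11.2 − 9.2 = 2
h=4: Ŝ = -1.6 + 3.6·4 = 12.8; e = 8.8 − 12.8 = -4
h=5: Ŝ = -1.6 + 3.6·5 = 16.4; e = 17.4 − 16.4 = 1
h=6: Ŝ = -1.6 + 3.6·6 = 20; e = 21 − 20 = 1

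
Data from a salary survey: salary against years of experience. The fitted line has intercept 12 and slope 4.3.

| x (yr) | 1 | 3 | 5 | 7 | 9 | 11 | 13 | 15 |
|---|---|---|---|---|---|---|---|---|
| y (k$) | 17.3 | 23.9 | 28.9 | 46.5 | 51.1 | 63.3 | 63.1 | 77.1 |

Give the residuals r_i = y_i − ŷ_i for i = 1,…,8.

x=1: ŷ = 12 + 4.3·1 = 16.3; r = 17.3 − 16.3 = 1
x=3: ŷ = 12 + 4.3·3 = 24.9; r = 23.9 − 24.9 = -1
x=5: ŷ = 12 + 4.3·5 = 33.5; r = 28.9 − 33.5 = -4.6
x=7: ŷ = 12 + 4.3·7 = 42.1; r = 46.5 − 42.1 = 4.4
x=9: ŷ = 12 + 4.3·9 = 50.7; r = 51.1 − 50.7 = 0.4
x=11: ŷ = 12 + 4.3·11 = 59.3; r = 63.3 − 59.3 = 4
x=13: ŷ = 12 + 4.3·13 = 67.9; r = 63.1 − 67.9 = -4.8
x=15: ŷ = 12 + 4.3·15 = 76.5; r = 77.1 − 76.5 = 0.6

1, -1, -4.6, 4.4, 0.4, 4, -4.8, 0.6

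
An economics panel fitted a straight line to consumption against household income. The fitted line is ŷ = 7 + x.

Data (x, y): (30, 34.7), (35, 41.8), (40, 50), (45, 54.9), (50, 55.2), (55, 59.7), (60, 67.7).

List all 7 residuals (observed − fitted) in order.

x=30: ŷ = 7 + 30 = 37; r = 34.7 − 37 = -2.3
x=35: ŷ = 7 + 35 = 42; r = 41.8 − 42 = -0.2
x=40: ŷ = 7 + 40 = 47; r = 50 − 47 = 3
x=45: ŷ = 7 + 45 = 52; r = 54.9 − 52 = 2.9
x=50: ŷ = 7 + 50 = 57; r = 55.2 − 57 = -1.8
x=55: ŷ = 7 + 55 = 62; r = 59.7 − 62 = -2.3
x=60: ŷ = 7 + 60 = 67; r = 67.7 − 67 = 0.7

-2.3, -0.2, 3, 2.9, -1.8, -2.3, 0.7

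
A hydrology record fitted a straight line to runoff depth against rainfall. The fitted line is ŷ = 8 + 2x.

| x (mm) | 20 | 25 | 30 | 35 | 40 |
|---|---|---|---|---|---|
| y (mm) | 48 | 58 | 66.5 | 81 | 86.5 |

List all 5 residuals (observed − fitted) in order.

0, 0, -1.5, 3, -1.5

x=20: ŷ = 8 + 2·20 = 48; e = 48 − 48 = 0
x=25: ŷ = 8 + 2·25 = 58; e = 58 − 58 = 0
x=30: ŷ = 8 + 2·30 = 68; e = 66.5 − 68 = -1.5
x=35: ŷ = 8 + 2·35 = 78; e = 81 − 78 = 3
x=40: ŷ = 8 + 2·40 = 88; e = 86.5 − 88 = -1.5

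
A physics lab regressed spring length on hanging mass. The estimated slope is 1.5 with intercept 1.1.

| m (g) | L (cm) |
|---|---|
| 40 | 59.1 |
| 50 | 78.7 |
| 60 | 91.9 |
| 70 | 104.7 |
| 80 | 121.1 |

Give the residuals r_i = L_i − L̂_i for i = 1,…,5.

m=40: L̂ = 1.1 + 1.5·40 = 61.1; r = 59.1 − 61.1 = -2
m=50: L̂ = 1.1 + 1.5·50 = 76.1; r = 78.7 − 76.1 = 2.6
m=60: L̂ = 1.1 + 1.5·60 = 91.1; r = 91.9 − 91.1 = 0.8
m=70: L̂ = 1.1 + 1.5·70 = 106.1; r = 104.7 − 106.1 = -1.4
m=80: L̂ = 1.1 + 1.5·80 = 121.1; r = 121.1 − 121.1 = 0

-2, 2.6, 0.8, -1.4, 0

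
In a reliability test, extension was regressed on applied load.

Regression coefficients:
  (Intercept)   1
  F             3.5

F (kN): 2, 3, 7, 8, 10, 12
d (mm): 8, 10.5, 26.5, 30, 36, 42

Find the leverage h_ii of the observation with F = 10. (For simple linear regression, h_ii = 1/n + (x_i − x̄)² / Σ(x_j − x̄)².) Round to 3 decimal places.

F̄ = (2 + 3 + 7 + 8 + 10 + 12)/6 = 7
Σ(F − F̄)² = 25 + 16 + 0 + 1 + 9 + 25 = 76
h = 1/6 + (3)²/76 = 0.166667 + 0.118421 = 0.285

h = 0.285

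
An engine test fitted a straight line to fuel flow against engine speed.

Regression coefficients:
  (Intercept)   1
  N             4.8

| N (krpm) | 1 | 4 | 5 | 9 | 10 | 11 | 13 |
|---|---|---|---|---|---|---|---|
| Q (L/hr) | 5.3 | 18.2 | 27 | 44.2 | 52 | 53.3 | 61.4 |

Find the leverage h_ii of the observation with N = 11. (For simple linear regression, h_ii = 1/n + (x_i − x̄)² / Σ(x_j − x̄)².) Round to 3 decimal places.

N̄ = (1 + 4 + 5 + 9 + 10 + 11 + 13)/7 = 7.57143
Σ(N − N̄)² = 43.1837 + 12.7551 + 6.61224 + 2.04082 + 5.89796 + 11.7551 + 29.4694 = 111.714
h = 1/7 + (3.42857)²/111.714 = 0.142857 + 0.105225 = 0.248

h = 0.248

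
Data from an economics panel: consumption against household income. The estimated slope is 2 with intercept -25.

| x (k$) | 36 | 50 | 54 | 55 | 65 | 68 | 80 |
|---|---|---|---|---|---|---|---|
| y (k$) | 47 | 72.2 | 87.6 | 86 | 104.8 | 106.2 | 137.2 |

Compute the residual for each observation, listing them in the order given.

0, -2.8, 4.6, 1, -0.2, -4.8, 2.2

x=36: ŷ = -25 + 2·36 = 47; e = 47 − 47 = 0
x=50: ŷ = -25 + 2·50 = 75; e = 72.2 − 75 = -2.8
x=54: ŷ = -25 + 2·54 = 83; e = 87.6 − 83 = 4.6
x=55: ŷ = -25 + 2·55 = 85; e = 86 − 85 = 1
x=65: ŷ = -25 + 2·65 = 105; e = 104.8 − 105 = -0.2
x=68: ŷ = -25 + 2·68 = 111; e = 106.2 − 111 = -4.8
x=80: ŷ = -25 + 2·80 = 135; e = 137.2 − 135 = 2.2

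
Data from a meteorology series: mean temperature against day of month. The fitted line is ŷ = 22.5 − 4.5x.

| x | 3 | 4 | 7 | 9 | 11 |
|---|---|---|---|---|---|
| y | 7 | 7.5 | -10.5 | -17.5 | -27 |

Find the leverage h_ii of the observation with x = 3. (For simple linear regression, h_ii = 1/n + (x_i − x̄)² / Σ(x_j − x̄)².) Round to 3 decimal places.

h = 0.522

x̄ = (3 + 4 + 7 + 9 + 11)/5 = 6.8
Σ(x − x̄)² = 14.44 + 7.84 + 0.04 + 4.84 + 17.64 = 44.8
h = 1/5 + (-3.8)²/44.8 = 0.2 + 0.322321 = 0.522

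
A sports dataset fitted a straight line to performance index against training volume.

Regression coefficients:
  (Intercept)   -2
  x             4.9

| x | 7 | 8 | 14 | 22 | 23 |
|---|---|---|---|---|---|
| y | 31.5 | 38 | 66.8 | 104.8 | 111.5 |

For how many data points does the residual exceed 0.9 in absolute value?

x=7: ŷ = -2 + 4.9·7 = 32.3; r = 31.5 − 32.3 = -0.8
x=8: ŷ = -2 + 4.9·8 = 37.2; r = 38 − 37.2 = 0.8
x=14: ŷ = -2 + 4.9·14 = 66.6; r = 66.8 − 66.6 = 0.2
x=22: ŷ = -2 + 4.9·22 = 105.8; r = 104.8 − 105.8 = -1
x=23: ŷ = -2 + 4.9·23 = 110.7; r = 111.5 − 110.7 = 0.8
|r| > 0.9: x=22 (|r|=1) → 1

1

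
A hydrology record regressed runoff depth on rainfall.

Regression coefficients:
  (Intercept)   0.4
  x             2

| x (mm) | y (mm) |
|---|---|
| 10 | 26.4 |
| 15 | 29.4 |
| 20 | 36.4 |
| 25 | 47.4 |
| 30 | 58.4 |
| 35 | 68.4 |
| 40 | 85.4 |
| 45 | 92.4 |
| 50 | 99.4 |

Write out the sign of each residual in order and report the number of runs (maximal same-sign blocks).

4 runs

x=10: ŷ = 0.4 + 2·10 = 20.4; r = 26.4 − 20.4 = 6
x=15: ŷ = 0.4 + 2·15 = 30.4; r = 29.4 − 30.4 = -1
x=20: ŷ = 0.4 + 2·20 = 40.4; r = 36.4 − 40.4 = -4
x=25: ŷ = 0.4 + 2·25 = 50.4; r = 47.4 − 50.4 = -3
x=30: ŷ = 0.4 + 2·30 = 60.4; r = 58.4 − 60.4 = -2
x=35: ŷ = 0.4 + 2·35 = 70.4; r = 68.4 − 70.4 = -2
x=40: ŷ = 0.4 + 2·40 = 80.4; r = 85.4 − 80.4 = 5
x=45: ŷ = 0.4 + 2·45 = 90.4; r = 92.4 − 90.4 = 2
x=50: ŷ = 0.4 + 2·50 = 100.4; r = 99.4 − 100.4 = -1
Signs: + − − − − − + + −
Runs: +×1, −×5, +×2, −×1 → 4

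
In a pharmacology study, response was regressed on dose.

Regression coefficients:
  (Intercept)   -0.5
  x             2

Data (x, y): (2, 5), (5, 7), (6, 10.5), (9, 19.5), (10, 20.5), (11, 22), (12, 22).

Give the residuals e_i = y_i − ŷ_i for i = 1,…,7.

x=2: ŷ = -0.5 + 2·2 = 3.5; e = 5 − 3.5 = 1.5
x=5: ŷ = -0.5 + 2·5 = 9.5; e = 7 − 9.5 = -2.5
x=6: ŷ = -0.5 + 2·6 = 11.5; e = 10.5 − 11.5 = -1
x=9: ŷ = -0.5 + 2·9 = 17.5; e = 19.5 − 17.5 = 2
x=10: ŷ = -0.5 + 2·10 = 19.5; e = 20.5 − 19.5 = 1
x=11: ŷ = -0.5 + 2·11 = 21.5; e = 22 − 21.5 = 0.5
x=12: ŷ = -0.5 + 2·12 = 23.5; e = 22 − 23.5 = -1.5

1.5, -2.5, -1, 2, 1, 0.5, -1.5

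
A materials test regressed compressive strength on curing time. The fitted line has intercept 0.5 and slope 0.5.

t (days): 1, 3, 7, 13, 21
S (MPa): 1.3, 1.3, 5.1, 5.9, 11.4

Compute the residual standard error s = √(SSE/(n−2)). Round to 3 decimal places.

t=1: Ŝ = 0.5 + 0.5·1 = 1; r = 1.3 − 1 = 0.3
t=3: Ŝ = 0.5 + 0.5·3 = 2; r = 1.3 − 2 = -0.7
t=7: Ŝ = 0.5 + 0.5·7 = 4; r = 5.1 − 4 = 1.1
t=13: Ŝ = 0.5 + 0.5·13 = 7; r = 5.9 − 7 = -1.1
t=21: Ŝ = 0.5 + 0.5·21 = 11; r = 11.4 − 11 = 0.4
SSE = 0.09 + 0.49 + 1.21 + 1.21 + 0.16 = 3.16
s = √(3.16/3) = √1.05333 ≈ 1.026

s = 1.026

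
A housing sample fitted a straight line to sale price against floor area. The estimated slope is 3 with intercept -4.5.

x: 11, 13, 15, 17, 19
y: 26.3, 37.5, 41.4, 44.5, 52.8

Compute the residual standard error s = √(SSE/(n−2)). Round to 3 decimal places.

s = 2.499

x=11: ŷ = -4.5 + 3·11 = 28.5; e = 26.3 − 28.5 = -2.2
x=13: ŷ = -4.5 + 3·13 = 34.5; e = 37.5 − 34.5 = 3
x=15: ŷ = -4.5 + 3·15 = 40.5; e = 41.4 − 40.5 = 0.9
x=17: ŷ = -4.5 + 3·17 = 46.5; e = 44.5 − 46.5 = -2
x=19: ŷ = -4.5 + 3·19 = 52.5; e = 52.8 − 52.5 = 0.3
SSE = 4.84 + 9 + 0.81 + 4 + 0.09 = 18.74
s = √(18.74/3) = √6.24667 ≈ 2.499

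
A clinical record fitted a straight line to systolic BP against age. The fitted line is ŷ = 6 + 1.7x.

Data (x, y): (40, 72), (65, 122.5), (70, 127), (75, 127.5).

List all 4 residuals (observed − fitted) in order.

-2, 6, 2, -6

x=40: ŷ = 6 + 1.7·40 = 74; r = 72 − 74 = -2
x=65: ŷ = 6 + 1.7·65 = 116.5; r = 122.5 − 116.5 = 6
x=70: ŷ = 6 + 1.7·70 = 125; r = 127 − 125 = 2
x=75: ŷ = 6 + 1.7·75 = 133.5; r = 127.5 − 133.5 = -6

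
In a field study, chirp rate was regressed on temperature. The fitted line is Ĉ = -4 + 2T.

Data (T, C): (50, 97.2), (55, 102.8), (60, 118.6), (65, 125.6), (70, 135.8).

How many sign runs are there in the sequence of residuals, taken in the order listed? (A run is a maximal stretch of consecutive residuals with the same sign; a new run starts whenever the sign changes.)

T=50: Ĉ = -4 + 2·50 = 96; r = 97.2 − 96 = 1.2
T=55: Ĉ = -4 + 2·55 = 106; r = 102.8 − 106 = -3.2
T=60: Ĉ = -4 + 2·60 = 116; r = 118.6 − 116 = 2.6
T=65: Ĉ = -4 + 2·65 = 126; r = 125.6 − 126 = -0.4
T=70: Ĉ = -4 + 2·70 = 136; r = 135.8 − 136 = -0.2
Signs: + − + − −
Runs: +×1, −×1, +×1, −×2 → 4

4 runs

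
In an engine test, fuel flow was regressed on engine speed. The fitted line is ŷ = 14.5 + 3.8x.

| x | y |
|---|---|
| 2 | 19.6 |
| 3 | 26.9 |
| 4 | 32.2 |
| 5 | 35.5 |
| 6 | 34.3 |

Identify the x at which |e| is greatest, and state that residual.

x=2: ŷ = 14.5 + 3.8·2 = 22.1; e = 19.6 − 22.1 = -2.5
x=3: ŷ = 14.5 + 3.8·3 = 25.9; e = 26.9 − 25.9 = 1
x=4: ŷ = 14.5 + 3.8·4 = 29.7; e = 32.2 − 29.7 = 2.5
x=5: ŷ = 14.5 + 3.8·5 = 33.5; e = 35.5 − 33.5 = 2
x=6: ŷ = 14.5 + 3.8·6 = 37.3; e = 34.3 − 37.3 = -3
Largest |e| is 3 at x = 6, residual -3.

x = 6, e = -3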